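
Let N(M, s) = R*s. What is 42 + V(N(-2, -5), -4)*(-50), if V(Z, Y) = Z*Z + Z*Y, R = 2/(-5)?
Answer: 242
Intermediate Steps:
R = -2/5 (R = 2*(-1/5) = -2/5 ≈ -0.40000)
N(M, s) = -2*s/5
V(Z, Y) = Z**2 + Y*Z
42 + V(N(-2, -5), -4)*(-50) = 42 + ((-2/5*(-5))*(-4 - 2/5*(-5)))*(-50) = 42 + (2*(-4 + 2))*(-50) = 42 + (2*(-2))*(-50) = 42 - 4*(-50) = 42 + 200 = 242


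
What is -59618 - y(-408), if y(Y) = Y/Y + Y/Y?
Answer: -59620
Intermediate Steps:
y(Y) = 2 (y(Y) = 1 + 1 = 2)
-59618 - y(-408) = -59618 - 1*2 = -59618 - 2 = -59620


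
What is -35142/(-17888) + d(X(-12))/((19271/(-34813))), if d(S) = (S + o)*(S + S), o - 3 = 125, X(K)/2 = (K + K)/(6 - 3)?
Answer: 159468518627/24622832 ≈ 6476.4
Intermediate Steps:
X(K) = 4*K/3 (X(K) = 2*((K + K)/(6 - 3)) = 2*((2*K)/3) = 2*((2*K)*(1/3)) = 2*(2*K/3) = 4*K/3)
o = 128 (o = 3 + 125 = 128)
d(S) = 2*S*(128 + S) (d(S) = (S + 128)*(S + S) = (128 + S)*(2*S) = 2*S*(128 + S))
-35142/(-17888) + d(X(-12))/((19271/(-34813))) = -35142/(-17888) + (2*((4/3)*(-12))*(128 + (4/3)*(-12)))/((19271/(-34813))) = -35142*(-1/17888) + (2*(-16)*(128 - 16))/((19271*(-1/34813))) = 17571/8944 + (2*(-16)*112)/(-19271/34813) = 17571/8944 - 3584*(-34813/19271) = 17571/8944 + 17824256/2753 = 159468518627/24622832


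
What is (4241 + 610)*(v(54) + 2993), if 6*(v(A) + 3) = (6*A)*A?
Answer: 28650006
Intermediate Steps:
v(A) = -3 + A**2 (v(A) = -3 + ((6*A)*A)/6 = -3 + (6*A**2)/6 = -3 + A**2)
(4241 + 610)*(v(54) + 2993) = (4241 + 610)*((-3 + 54**2) + 2993) = 4851*((-3 + 2916) + 2993) = 4851*(2913 + 2993) = 4851*5906 = 28650006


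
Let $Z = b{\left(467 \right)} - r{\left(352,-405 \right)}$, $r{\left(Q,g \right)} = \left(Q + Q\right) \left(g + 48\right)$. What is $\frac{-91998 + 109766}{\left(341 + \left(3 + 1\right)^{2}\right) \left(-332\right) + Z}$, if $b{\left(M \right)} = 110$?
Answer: $\frac{8884}{66457} \approx 0.13368$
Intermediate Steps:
$r{\left(Q,g \right)} = 2 Q \left(48 + g\right)$
$Z = 251438$ ($Z = 110 - 2 \cdot 352 \left(48 - 405\right) = 110 - 2 \cdot 352 \left(-357\right) = 110 - -251328 = 110 + 251328 = 251438$)
$\frac{-91998 + 109766}{\left(341 + \left(3 + 1\right)^{2}\right) \left(-332\right) + Z} = \frac{-91998 + 109766}{\left(341 + \left(3 + 1\right)^{2}\right) \left(-332\right) + 251438} = \frac{17768}{\left(341 + 4^{2}\right) \left(-332\right) + 251438} = \frac{17768}{\left(341 + 16\right) \left(-332\right) + 251438} = \frac{17768}{357 \left(-332\right) + 251438} = \frac{17768}{-118524 + 251438} = \frac{17768}{132914} = 17768 \cdot \frac{1}{132914} = \frac{8884}{66457}$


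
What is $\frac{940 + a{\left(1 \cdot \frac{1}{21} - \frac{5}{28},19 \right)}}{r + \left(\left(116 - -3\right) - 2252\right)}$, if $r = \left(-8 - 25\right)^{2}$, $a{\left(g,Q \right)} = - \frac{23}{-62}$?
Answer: $- \frac{58303}{64728} \approx -0.90074$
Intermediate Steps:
$a{\left(g,Q \right)} = \frac{23}{62}$ ($a{\left(g,Q \right)} = \left(-23\right) \left(- \frac{1}{62}\right) = \frac{23}{62}$)
$r = 1089$ ($r = \left(-33\right)^{2} = 1089$)
$\frac{940 + a{\left(1 \cdot \frac{1}{21} - \frac{5}{28},19 \right)}}{r + \left(\left(116 - -3\right) - 2252\right)} = \frac{940 + \frac{23}{62}}{1089 + \left(\left(116 - -3\right) - 2252\right)} = \frac{58303}{62 \left(1089 + \left(\left(116 + 3\right) - 2252\right)\right)} = \frac{58303}{62 \left(1089 + \left(119 - 2252\right)\right)} = \frac{58303}{62 \left(1089 - 2133\right)} = \frac{58303}{62 \left(-1044\right)} = \frac{58303}{62} \left(- \frac{1}{1044}\right) = - \frac{58303}{64728}$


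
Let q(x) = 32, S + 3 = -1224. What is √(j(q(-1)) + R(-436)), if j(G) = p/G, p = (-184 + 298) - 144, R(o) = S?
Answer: 3*I*√2183/4 ≈ 35.042*I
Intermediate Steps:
S = -1227 (S = -3 - 1224 = -1227)
R(o) = -1227
p = -30 (p = 114 - 144 = -30)
j(G) = -30/G
√(j(q(-1)) + R(-436)) = √(-30/32 - 1227) = √(-30*1/32 - 1227) = √(-15/16 - 1227) = √(-19647/16) = 3*I*√2183/4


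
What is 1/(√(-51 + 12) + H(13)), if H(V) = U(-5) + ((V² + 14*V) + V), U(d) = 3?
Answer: 367/134728 - I*√39/134728 ≈ 0.002724 - 4.6353e-5*I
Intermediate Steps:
H(V) = 3 + V² + 15*V (H(V) = 3 + ((V² + 14*V) + V) = 3 + (V² + 15*V) = 3 + V² + 15*V)
1/(√(-51 + 12) + H(13)) = 1/(√(-51 + 12) + (3 + 13² + 15*13)) = 1/(√(-39) + (3 + 169 + 195)) = 1/(I*√39 + 367) = 1/(367 + I*√39)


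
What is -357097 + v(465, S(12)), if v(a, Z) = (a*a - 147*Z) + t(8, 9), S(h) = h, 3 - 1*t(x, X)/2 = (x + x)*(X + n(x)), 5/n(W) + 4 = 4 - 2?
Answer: -142838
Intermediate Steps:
n(W) = -5/2 (n(W) = 5/(-4 + (4 - 2)) = 5/(-4 + 2) = 5/(-2) = 5*(-½) = -5/2)
t(x, X) = 6 - 4*x*(-5/2 + X) (t(x, X) = 6 - 2*(x + x)*(X - 5/2) = 6 - 2*2*x*(-5/2 + X) = 6 - 4*x*(-5/2 + X))
v(a, Z) = -202 + a² - 147*Z (v(a, Z) = (a*a - 147*Z) + (6 + 10*8 - 4*9*8) = (a² - 147*Z) + (6 + 80 - 288) = (a² - 147*Z) - 202 = -202 + a² - 147*Z)
-357097 + v(465, S(12)) = -357097 + (-202 + 465² - 147*12) = -357097 + (-202 + 216225 - 1764) = -357097 + 214259 = -142838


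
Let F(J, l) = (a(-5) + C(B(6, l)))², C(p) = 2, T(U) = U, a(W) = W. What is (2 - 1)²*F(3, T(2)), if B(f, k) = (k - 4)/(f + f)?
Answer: 9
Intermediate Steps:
B(f, k) = (-4 + k)/(2*f) (B(f, k) = (-4 + k)/((2*f)) = (-4 + k)*(1/(2*f)) = (-4 + k)/(2*f))
F(J, l) = 9 (F(J, l) = (-5 + 2)² = (-3)² = 9)
(2 - 1)²*F(3, T(2)) = (2 - 1)²*9 = 1²*9 = 1*9 = 9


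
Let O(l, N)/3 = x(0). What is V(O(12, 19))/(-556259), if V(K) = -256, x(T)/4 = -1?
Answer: 256/556259 ≈ 0.00046022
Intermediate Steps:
x(T) = -4 (x(T) = 4*(-1) = -4)
O(l, N) = -12 (O(l, N) = 3*(-4) = -12)
V(O(12, 19))/(-556259) = -256/(-556259) = -256*(-1/556259) = 256/556259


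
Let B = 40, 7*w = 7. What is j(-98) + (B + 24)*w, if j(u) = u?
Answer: -34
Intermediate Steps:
w = 1 (w = (1/7)*7 = 1)
j(-98) + (B + 24)*w = -98 + (40 + 24)*1 = -98 + 64*1 = -98 + 64 = -34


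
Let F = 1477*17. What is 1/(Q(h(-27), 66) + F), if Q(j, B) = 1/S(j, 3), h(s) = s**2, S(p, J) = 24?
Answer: 24/602617 ≈ 3.9826e-5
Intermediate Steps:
F = 25109
Q(j, B) = 1/24
1/(Q(h(-27), 66) + F) = 1/(1/24 + 25109) = 1/(602617/24) = 24/602617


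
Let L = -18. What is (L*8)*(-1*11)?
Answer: 1584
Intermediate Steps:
(L*8)*(-1*11) = (-18*8)*(-1*11) = -144*(-11) = 1584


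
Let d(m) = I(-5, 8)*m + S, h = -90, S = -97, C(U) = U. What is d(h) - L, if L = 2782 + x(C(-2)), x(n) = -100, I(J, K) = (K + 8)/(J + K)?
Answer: -3259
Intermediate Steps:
I(J, K) = (8 + K)/(J + K)
d(m) = -97 + 16*m/3 (d(m) = ((8 + 8)/(-5 + 8))*m - 97 = (16/3)*m - 97 = ((⅓)*16)*m - 97 = 16*m/3 - 97 = -97 + 16*m/3)
L = 2682 (L = 2782 - 100 = 2682)
d(h) - L = (-97 + (16/3)*(-90)) - 1*2682 = (-97 - 480) - 2682 = -577 - 2682 = -3259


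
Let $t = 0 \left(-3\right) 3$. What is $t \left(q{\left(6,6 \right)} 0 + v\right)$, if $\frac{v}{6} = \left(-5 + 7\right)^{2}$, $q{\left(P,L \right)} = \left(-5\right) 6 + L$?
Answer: $0$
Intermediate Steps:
$q{\left(P,L \right)} = -30 + L$
$t = 0$ ($t = 0 \cdot 3 = 0$)
$v = 24$ ($v = 6 \left(-5 + 7\right)^{2} = 6 \cdot 2^{2} = 6 \cdot 4 = 24$)
$t \left(q{\left(6,6 \right)} 0 + v\right) = 0 \left(\left(-30 + 6\right) 0 + 24\right) = 0 \left(\left(-24\right) 0 + 24\right) = 0 \left(0 + 24\right) = 0 \cdot 24 = 0$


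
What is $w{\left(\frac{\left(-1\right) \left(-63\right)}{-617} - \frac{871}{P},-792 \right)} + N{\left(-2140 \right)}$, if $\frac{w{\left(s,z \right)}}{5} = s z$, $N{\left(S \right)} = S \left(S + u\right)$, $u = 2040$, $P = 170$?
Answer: $\frac{2461700332}{10489} \approx 2.3469 \cdot 10^{5}$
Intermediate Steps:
$N{\left(S \right)} = S \left(2040 + S\right)$ ($N{\left(S \right)} = S \left(S + 2040\right) = S \left(2040 + S\right)$)
$w{\left(s,z \right)} = 5 s z$
$w{\left(\frac{\left(-1\right) \left(-63\right)}{-617} - \frac{871}{P},-792 \right)} + N{\left(-2140 \right)} = 5 \left(\frac{\left(-1\right) \left(-63\right)}{-617} - \frac{871}{170}\right) \left(-792\right) - 2140 \left(2040 - 2140\right) = 5 \left(63 \left(- \frac{1}{617}\right) - \frac{871}{170}\right) \left(-792\right) - -214000 = 5 \left(- \frac{63}{617} - \frac{871}{170}\right) \left(-792\right) + 214000 = 5 \left(- \frac{548117}{104890}\right) \left(-792\right) + 214000 = \frac{217054332}{10489} + 214000 = \frac{2461700332}{10489}$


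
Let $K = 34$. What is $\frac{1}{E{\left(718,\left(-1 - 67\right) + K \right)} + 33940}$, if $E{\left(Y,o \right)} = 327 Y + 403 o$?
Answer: $\frac{1}{255024} \approx 3.9212 \cdot 10^{-6}$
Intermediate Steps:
$\frac{1}{E{\left(718,\left(-1 - 67\right) + K \right)} + 33940} = \frac{1}{\left(327 \cdot 718 + 403 \left(\left(-1 - 67\right) + 34\right)\right) + 33940} = \frac{1}{\left(234786 + 403 \left(-68 + 34\right)\right) + 33940} = \frac{1}{\left(234786 + 403 \left(-34\right)\right) + 33940} = \frac{1}{\left(234786 - 13702\right) + 33940} = \frac{1}{221084 + 33940} = \frac{1}{255024}$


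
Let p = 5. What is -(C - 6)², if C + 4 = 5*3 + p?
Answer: -100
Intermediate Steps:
C = 16 (C = -4 + (5*3 + 5) = -4 + (15 + 5) = -4 + 20 = 16)
-(C - 6)² = -(16 - 6)² = -1*10² = -1*100 = -100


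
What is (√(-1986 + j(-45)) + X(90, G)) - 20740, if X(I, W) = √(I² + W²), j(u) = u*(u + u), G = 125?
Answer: -20740 + 4*√129 + 5*√949 ≈ -20541.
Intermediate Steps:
j(u) = 2*u² (j(u) = u*(2*u) = 2*u²)
(√(-1986 + j(-45)) + X(90, G)) - 20740 = (√(-1986 + 2*(-45)²) + √(90² + 125²)) - 20740 = (√(-1986 + 2*2025) + √(8100 + 15625)) - 20740 = (√(-1986 + 4050) + √23725) - 20740 = (√2064 + 5*√949) - 20740 = (4*√129 + 5*√949) - 20740 = -20740 + 4*√129 + 5*√949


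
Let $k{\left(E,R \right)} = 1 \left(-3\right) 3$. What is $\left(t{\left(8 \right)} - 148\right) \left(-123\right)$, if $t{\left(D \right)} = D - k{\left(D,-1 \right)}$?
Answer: $16113$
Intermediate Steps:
$k{\left(E,R \right)} = -9$ ($k{\left(E,R \right)} = \left(-3\right) 3 = -9$)
$t{\left(D \right)} = 9 + D$ ($t{\left(D \right)} = D - -9 = D + 9 = 9 + D$)
$\left(t{\left(8 \right)} - 148\right) \left(-123\right) = \left(\left(9 + 8\right) - 148\right) \left(-123\right) = \left(17 - 148\right) \left(-123\right) = \left(-131\right) \left(-123\right) = 16113$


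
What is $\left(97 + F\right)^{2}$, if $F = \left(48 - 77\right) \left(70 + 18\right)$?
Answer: $6027025$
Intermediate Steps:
$F = -2552$ ($F = \left(48 - 77\right) 88 = \left(-29\right) 88 = -2552$)
$\left(97 + F\right)^{2} = \left(97 - 2552\right)^{2} = \left(-2455\right)^{2} = 6027025$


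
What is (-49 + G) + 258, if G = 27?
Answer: 236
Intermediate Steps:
(-49 + G) + 258 = (-49 + 27) + 258 = -22 + 258 = 236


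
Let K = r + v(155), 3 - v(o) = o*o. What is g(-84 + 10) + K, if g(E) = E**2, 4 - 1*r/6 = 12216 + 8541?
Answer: -143064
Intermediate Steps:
v(o) = 3 - o**2 (v(o) = 3 - o*o = 3 - o**2)
r = -124518 (r = 24 - 6*(12216 + 8541) = 24 - 6*20757 = 24 - 124542 = -124518)
K = -148540 (K = -124518 + (3 - 1*155**2) = -124518 + (3 - 1*24025) = -124518 + (3 - 24025) = -124518 - 24022 = -148540)
g(-84 + 10) + K = (-84 + 10)**2 - 148540 = (-74)**2 - 148540 = 5476 - 148540 = -143064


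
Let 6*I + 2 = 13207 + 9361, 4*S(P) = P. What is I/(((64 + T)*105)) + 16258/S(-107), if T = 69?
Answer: -907769453/1494255 ≈ -607.51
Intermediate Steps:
S(P) = P/4
I = 3761 (I = -1/3 + (13207 + 9361)/6 = -1/3 + (1/6)*22568 = -1/3 + 11284/3 = 3761)
I/(((64 + T)*105)) + 16258/S(-107) = 3761/(((64 + 69)*105)) + 16258/(((1/4)*(-107))) = 3761/((133*105)) + 16258/(-107/4) = 3761/13965 + 16258*(-4/107) = 3761*(1/13965) - 65032/107 = 3761/13965 - 65032/107 = -907769453/1494255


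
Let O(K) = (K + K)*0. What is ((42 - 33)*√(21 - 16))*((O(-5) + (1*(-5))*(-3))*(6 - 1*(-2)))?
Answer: 1080*√5 ≈ 2415.0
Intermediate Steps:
O(K) = 0 (O(K) = (2*K)*0 = 0)
((42 - 33)*√(21 - 16))*((O(-5) + (1*(-5))*(-3))*(6 - 1*(-2))) = ((42 - 33)*√(21 - 16))*((0 + (1*(-5))*(-3))*(6 - 1*(-2))) = (9*√5)*((0 - 5*(-3))*(6 + 2)) = (9*√5)*((0 + 15)*8) = (9*√5)*(15*8) = (9*√5)*120 = 1080*√5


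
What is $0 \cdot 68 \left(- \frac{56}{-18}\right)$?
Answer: $0$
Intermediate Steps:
$0 \cdot 68 \left(- \frac{56}{-18}\right) = 0 \left(\left(-56\right) \left(- \frac{1}{18}\right)\right) = 0 \cdot \frac{28}{9} = 0$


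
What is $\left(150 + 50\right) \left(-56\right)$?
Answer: $-11200$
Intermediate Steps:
$\left(150 + 50\right) \left(-56\right) = 200 \left(-56\right) = -11200$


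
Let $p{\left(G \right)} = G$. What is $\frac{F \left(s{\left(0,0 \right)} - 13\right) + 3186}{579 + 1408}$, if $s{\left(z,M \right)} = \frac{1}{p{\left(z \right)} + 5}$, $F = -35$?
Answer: $\frac{3634}{1987} \approx 1.8289$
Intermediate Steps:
$s{\left(z,M \right)} = \frac{1}{5 + z}$ ($s{\left(z,M \right)} = \frac{1}{z + 5} = \frac{1}{5 + z}$)
$\frac{F \left(s{\left(0,0 \right)} - 13\right) + 3186}{579 + 1408} = \frac{- 35 \left(\frac{1}{5 + 0} - 13\right) + 3186}{579 + 1408} = \frac{- 35 \left(\frac{1}{5} - 13\right) + 3186}{1987} = \left(- 35 \left(\frac{1}{5} - 13\right) + 3186\right) \frac{1}{1987} = \left(\left(-35\right) \left(- \frac{64}{5}\right) + 3186\right) \frac{1}{1987} = \left(448 + 3186\right) \frac{1}{1987} = 3634 \cdot \frac{1}{1987} = \frac{3634}{1987}$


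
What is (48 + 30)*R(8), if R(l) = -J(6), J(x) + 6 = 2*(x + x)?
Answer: -1404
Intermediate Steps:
J(x) = -6 + 4*x (J(x) = -6 + 2*(x + x) = -6 + 2*(2*x) = -6 + 4*x)
R(l) = -18 (R(l) = -(-6 + 4*6) = -(-6 + 24) = -1*18 = -18)
(48 + 30)*R(8) = (48 + 30)*(-18) = 78*(-18) = -1404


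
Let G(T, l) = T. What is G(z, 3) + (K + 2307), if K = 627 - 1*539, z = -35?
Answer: 2360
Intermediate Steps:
K = 88 (K = 627 - 539 = 88)
G(z, 3) + (K + 2307) = -35 + (88 + 2307) = -35 + 2395 = 2360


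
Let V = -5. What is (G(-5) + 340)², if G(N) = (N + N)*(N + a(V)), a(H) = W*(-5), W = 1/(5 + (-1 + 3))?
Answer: 7728400/49 ≈ 1.5772e+5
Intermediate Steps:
W = ⅐ (W = 1/(5 + 2) = 1/7 = ⅐ ≈ 0.14286)
a(H) = -5/7 (a(H) = (⅐)*(-5) = -5/7)
G(N) = 2*N*(-5/7 + N) (G(N) = (N + N)*(N - 5/7) = (2*N)*(-5/7 + N) = 2*N*(-5/7 + N))
(G(-5) + 340)² = ((2/7)*(-5)*(-5 + 7*(-5)) + 340)² = ((2/7)*(-5)*(-5 - 35) + 340)² = ((2/7)*(-5)*(-40) + 340)² = (400/7 + 340)² = (2780/7)² = 7728400/49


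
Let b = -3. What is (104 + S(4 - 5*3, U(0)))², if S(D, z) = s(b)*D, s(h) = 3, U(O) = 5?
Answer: 5041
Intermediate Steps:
S(D, z) = 3*D
(104 + S(4 - 5*3, U(0)))² = (104 + 3*(4 - 5*3))² = (104 + 3*(4 - 15))² = (104 + 3*(-11))² = (104 - 33)² = 71² = 5041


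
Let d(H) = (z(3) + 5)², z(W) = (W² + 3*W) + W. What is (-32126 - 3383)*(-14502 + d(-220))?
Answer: 490947434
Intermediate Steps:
z(W) = W² + 4*W
d(H) = 676 (d(H) = (3*(4 + 3) + 5)² = (3*7 + 5)² = (21 + 5)² = 26² = 676)
(-32126 - 3383)*(-14502 + d(-220)) = (-32126 - 3383)*(-14502 + 676) = -35509*(-13826) = 490947434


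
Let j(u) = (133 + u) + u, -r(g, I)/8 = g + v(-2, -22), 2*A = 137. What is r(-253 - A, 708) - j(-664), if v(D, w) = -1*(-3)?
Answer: 3743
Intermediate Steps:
A = 137/2 (A = (½)*137 = 137/2 ≈ 68.500)
v(D, w) = 3
r(g, I) = -24 - 8*g (r(g, I) = -8*(g + 3) = -8*(3 + g) = -24 - 8*g)
j(u) = 133 + 2*u
r(-253 - A, 708) - j(-664) = (-24 - 8*(-253 - 1*137/2)) - (133 + 2*(-664)) = (-24 - 8*(-253 - 137/2)) - (133 - 1328) = (-24 - 8*(-643/2)) - 1*(-1195) = (-24 + 2572) + 1195 = 2548 + 1195 = 3743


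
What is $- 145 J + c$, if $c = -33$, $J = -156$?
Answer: $22587$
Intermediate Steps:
$- 145 J + c = \left(-145\right) \left(-156\right) - 33 = 22620 - 33 = 22587$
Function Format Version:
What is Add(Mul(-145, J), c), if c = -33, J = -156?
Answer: 22587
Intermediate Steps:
Add(Mul(-145, J), c) = Add(Mul(-145, -156), -33) = Add(22620, -33) = 22587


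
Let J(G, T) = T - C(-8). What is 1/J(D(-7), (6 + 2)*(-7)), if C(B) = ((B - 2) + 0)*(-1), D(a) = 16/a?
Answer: -1/66 ≈ -0.015152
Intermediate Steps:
C(B) = 2 - B (C(B) = ((-2 + B) + 0)*(-1) = (-2 + B)*(-1) = 2 - B)
J(G, T) = -10 + T (J(G, T) = T - (2 - 1*(-8)) = T - (2 + 8) = T - 1*10 = T - 10 = -10 + T)
1/J(D(-7), (6 + 2)*(-7)) = 1/(-10 + (6 + 2)*(-7)) = 1/(-10 + 8*(-7)) = 1/(-10 - 56) = 1/(-66) = -1/66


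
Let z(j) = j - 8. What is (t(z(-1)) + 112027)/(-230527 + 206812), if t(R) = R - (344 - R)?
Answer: -22333/4743 ≈ -4.7086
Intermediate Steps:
z(j) = -8 + j
t(R) = -344 + 2*R (t(R) = R + (-344 + R) = -344 + 2*R)
(t(z(-1)) + 112027)/(-230527 + 206812) = ((-344 + 2*(-8 - 1)) + 112027)/(-230527 + 206812) = ((-344 + 2*(-9)) + 112027)/(-23715) = ((-344 - 18) + 112027)*(-1/23715) = (-362 + 112027)*(-1/23715) = 111665*(-1/23715) = -22333/4743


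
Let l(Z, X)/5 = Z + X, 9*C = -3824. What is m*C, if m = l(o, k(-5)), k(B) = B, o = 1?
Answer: 76480/9 ≈ 8497.8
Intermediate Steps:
C = -3824/9 (C = (⅑)*(-3824) = -3824/9 ≈ -424.89)
l(Z, X) = 5*X + 5*Z (l(Z, X) = 5*(Z + X) = 5*(X + Z) = 5*X + 5*Z)
m = -20 (m = 5*(-5) + 5*1 = -25 + 5 = -20)
m*C = -20*(-3824/9) = 76480/9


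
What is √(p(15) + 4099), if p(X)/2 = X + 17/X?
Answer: √929535/15 ≈ 64.275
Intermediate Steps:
p(X) = 2*X + 34/X (p(X) = 2*(X + 17/X) = 2*X + 34/X)
√(p(15) + 4099) = √((2*15 + 34/15) + 4099) = √((30 + 34*(1/15)) + 4099) = √((30 + 34/15) + 4099) = √(484/15 + 4099) = √(61969/15) = √929535/15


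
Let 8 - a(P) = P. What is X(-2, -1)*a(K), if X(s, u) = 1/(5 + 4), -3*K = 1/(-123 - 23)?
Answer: 3503/3942 ≈ 0.88864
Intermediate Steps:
K = 1/438 (K = -1/(3*(-123 - 23)) = -1/3/(-146) = -1/3*(-1/146) = 1/438 ≈ 0.0022831)
a(P) = 8 - P
X(s, u) = 1/9
X(-2, -1)*a(K) = (8 - 1*1/438)/9 = (8 - 1/438)/9 = (1/9)*(3503/438) = 3503/3942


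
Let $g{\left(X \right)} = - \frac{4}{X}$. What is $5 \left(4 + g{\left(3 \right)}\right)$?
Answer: $\frac{40}{3} \approx 13.333$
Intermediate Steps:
$5 \left(4 + g{\left(3 \right)}\right) = 5 \left(4 - \frac{4}{3}\right) = 5 \cdot \frac{8}{3} = \frac{40}{3}$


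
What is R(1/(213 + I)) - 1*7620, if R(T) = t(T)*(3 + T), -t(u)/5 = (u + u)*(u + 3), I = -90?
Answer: -14181175540/1860867 ≈ -7620.7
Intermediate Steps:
t(u) = -10*u*(3 + u) (t(u) = -5*(u + u)*(u + 3) = -5*2*u*(3 + u) = -10*u*(3 + u))
R(T) = -10*T*(3 + T)² (R(T) = (-10*T*(3 + T))*(3 + T) = -10*T*(3 + T)²)
R(1/(213 + I)) - 1*7620 = -10*(3 + 1/(213 - 90))²/(213 - 90) - 1*7620 = -10*(3 + 1/123)²/123 - 7620 = -10*1/123*(3 + 1/123)² - 7620 = -10*1/123*(370/123)² - 7620 = -10*1/123*136900/15129 - 7620 = -1369000/1860867 - 7620 = -14181175540/1860867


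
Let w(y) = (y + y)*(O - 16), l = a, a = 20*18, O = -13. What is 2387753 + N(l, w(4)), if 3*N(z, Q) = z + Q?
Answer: 7163387/3 ≈ 2.3878e+6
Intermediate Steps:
a = 360
l = 360
w(y) = -58*y (w(y) = (y + y)*(-13 - 16) = (2*y)*(-29) = -58*y)
N(z, Q) = Q/3 + z/3 (N(z, Q) = (z + Q)/3 = (Q + z)/3 = Q/3 + z/3)
2387753 + N(l, w(4)) = 2387753 + ((-58*4)/3 + (1/3)*360) = 2387753 + ((1/3)*(-232) + 120) = 2387753 + (-232/3 + 120) = 2387753 + 128/3 = 7163387/3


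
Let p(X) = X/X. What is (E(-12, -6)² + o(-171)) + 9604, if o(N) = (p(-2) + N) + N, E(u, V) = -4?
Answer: 9279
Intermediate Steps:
p(X) = 1
o(N) = 1 + 2*N (o(N) = (1 + N) + N = 1 + 2*N)
(E(-12, -6)² + o(-171)) + 9604 = ((-4)² + (1 + 2*(-171))) + 9604 = (16 + (1 - 342)) + 9604 = (16 - 341) + 9604 = -325 + 9604 = 9279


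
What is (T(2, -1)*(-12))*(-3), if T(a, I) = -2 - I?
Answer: -36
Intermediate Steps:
(T(2, -1)*(-12))*(-3) = ((-2 - 1*(-1))*(-12))*(-3) = ((-2 + 1)*(-12))*(-3) = -1*(-12)*(-3) = 12*(-3) = -36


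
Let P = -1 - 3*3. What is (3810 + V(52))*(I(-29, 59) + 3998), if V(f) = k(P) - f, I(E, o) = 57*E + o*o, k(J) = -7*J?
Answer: 22301928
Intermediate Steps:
P = -10 (P = -1 - 9 = -10)
I(E, o) = o**2 + 57*E (I(E, o) = 57*E + o**2 = o**2 + 57*E)
V(f) = 70 - f (V(f) = -7*(-10) - f = 70 - f)
(3810 + V(52))*(I(-29, 59) + 3998) = (3810 + (70 - 1*52))*((59**2 + 57*(-29)) + 3998) = (3810 + (70 - 52))*((3481 - 1653) + 3998) = (3810 + 18)*(1828 + 3998) = 3828*5826 = 22301928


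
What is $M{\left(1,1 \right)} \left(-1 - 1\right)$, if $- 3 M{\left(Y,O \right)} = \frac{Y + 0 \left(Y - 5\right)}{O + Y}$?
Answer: $\frac{1}{3} \approx 0.33333$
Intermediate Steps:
$M{\left(Y,O \right)} = - \frac{Y}{3 \left(O + Y\right)}$ ($M{\left(Y,O \right)} = - \frac{\left(Y + 0 \left(Y - 5\right)\right) \frac{1}{O + Y}}{3} = - \frac{\left(Y + 0 \left(-5 + Y\right)\right) \frac{1}{O + Y}}{3} = - \frac{\left(Y + 0\right) \frac{1}{O + Y}}{3} = - \frac{Y \frac{1}{O + Y}}{3} = - \frac{Y}{3 \left(O + Y\right)}$)
$M{\left(1,1 \right)} \left(-1 - 1\right) = \left(-1\right) 1 \frac{1}{3 \cdot 1 + 3 \cdot 1} \left(-1 - 1\right) = \left(-1\right) 1 \frac{1}{3 + 3} \left(-2\right) = \left(-1\right) 1 \cdot \frac{1}{6} \left(-2\right) = \left(- \frac{1}{6}\right) \left(-2\right) = \frac{1}{3}$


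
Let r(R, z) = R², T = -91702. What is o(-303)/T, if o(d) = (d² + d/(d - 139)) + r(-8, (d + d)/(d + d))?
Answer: -40608169/40532284 ≈ -1.0019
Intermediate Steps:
o(d) = 64 + d² + d/(-139 + d) (o(d) = (d² + d/(d - 139)) + (-8)² = (d² + d/(-139 + d)) + 64 = 64 + d² + d/(-139 + d))
o(-303)/T = ((-8896 + (-303)³ - 139*(-303)² + 65*(-303))/(-139 - 303))/(-91702) = ((-8896 - 27818127 - 139*91809 - 19695)/(-442))*(-1/91702) = -(-8896 - 27818127 - 12761451 - 19695)/442*(-1/91702) = -1/442*(-40608169)*(-1/91702) = (40608169/442)*(-1/91702) = -40608169/40532284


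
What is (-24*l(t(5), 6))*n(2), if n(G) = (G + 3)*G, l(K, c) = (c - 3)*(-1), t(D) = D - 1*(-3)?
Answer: 720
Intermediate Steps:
t(D) = 3 + D (t(D) = D + 3 = 3 + D)
l(K, c) = 3 - c (l(K, c) = (-3 + c)*(-1) = 3 - c)
n(G) = G*(3 + G) (n(G) = (3 + G)*G = G*(3 + G))
(-24*l(t(5), 6))*n(2) = (-24*(3 - 1*6))*(2*(3 + 2)) = (-24*(3 - 6))*(2*5) = -24*(-3)*10 = 72*10 = 720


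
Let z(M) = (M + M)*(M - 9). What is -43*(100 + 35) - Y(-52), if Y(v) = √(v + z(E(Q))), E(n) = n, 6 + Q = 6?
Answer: -5805 - 2*I*√13 ≈ -5805.0 - 7.2111*I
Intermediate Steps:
Q = 0 (Q = -6 + 6 = 0)
z(M) = 2*M*(-9 + M) (z(M) = (2*M)*(-9 + M) = 2*M*(-9 + M))
Y(v) = √v (Y(v) = √(v + 2*0*(-9 + 0)) = √(v + 2*0*(-9)) = √(v + 0) = √v)
-43*(100 + 35) - Y(-52) = -43*(100 + 35) - √(-52) = -43*135 - 2*I*√13 = -5805 - 2*I*√13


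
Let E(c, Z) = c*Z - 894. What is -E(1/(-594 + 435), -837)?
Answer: 47103/53 ≈ 888.74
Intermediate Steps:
E(c, Z) = -894 + Z*c (E(c, Z) = Z*c - 894 = -894 + Z*c)
-E(1/(-594 + 435), -837) = -(-894 - 837/(-594 + 435)) = -(-894 - 837/(-159)) = -(-894 - 837*(-1/159)) = -(-894 + 279/53) = -1*(-47103/53) = 47103/53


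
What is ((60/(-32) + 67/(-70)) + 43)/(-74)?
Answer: -11247/20720 ≈ -0.54281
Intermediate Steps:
((60/(-32) + 67/(-70)) + 43)/(-74) = -((60*(-1/32) + 67*(-1/70)) + 43)/74 = -((-15/8 - 67/70) + 43)/74 = -(-793/280 + 43)/74 = -1/74*11247/280 = -11247/20720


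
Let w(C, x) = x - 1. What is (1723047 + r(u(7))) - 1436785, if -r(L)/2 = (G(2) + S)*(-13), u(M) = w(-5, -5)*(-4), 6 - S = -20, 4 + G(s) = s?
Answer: 286886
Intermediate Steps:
w(C, x) = -1 + x
G(s) = -4 + s
S = 26 (S = 6 - 1*(-20) = 6 + 20 = 26)
u(M) = 24 (u(M) = (-1 - 5)*(-4) = -6*(-4) = 24)
r(L) = 624 (r(L) = -2*((-4 + 2) + 26)*(-13) = -2*(-2 + 26)*(-13) = -48*(-13) = -2*(-312) = 624)
(1723047 + r(u(7))) - 1436785 = (1723047 + 624) - 1436785 = 1723671 - 1436785 = 286886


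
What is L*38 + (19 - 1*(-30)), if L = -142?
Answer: -5347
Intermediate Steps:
L*38 + (19 - 1*(-30)) = -142*38 + (19 - 1*(-30)) = -5396 + (19 + 30) = -5396 + 49 = -5347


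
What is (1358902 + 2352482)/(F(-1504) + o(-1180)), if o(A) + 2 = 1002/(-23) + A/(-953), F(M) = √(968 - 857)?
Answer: -26346605413285728/296895069515 - 594368944604808*√111/296895069515 ≈ -1.0983e+5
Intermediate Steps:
F(M) = √111
o(A) = -1048/23 - A/953 (o(A) = -2 + (1002/(-23) + A/(-953)) = -2 + (1002*(-1/23) + A*(-1/953)) = -2 + (-1002/23 - A/953) = -1048/23 - A/953)
(1358902 + 2352482)/(F(-1504) + o(-1180)) = (1358902 + 2352482)/(√111 + (-1048/23 - 1/953*(-1180))) = 3711384/(√111 + (-1048/23 + 1180/953)) = 3711384/(√111 - 971604/21919) = 3711384/(-971604/21919 + √111)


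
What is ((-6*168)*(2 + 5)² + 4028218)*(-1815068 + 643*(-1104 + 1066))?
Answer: -7319058384652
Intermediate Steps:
((-6*168)*(2 + 5)² + 4028218)*(-1815068 + 643*(-1104 + 1066)) = (-1008*7² + 4028218)*(-1815068 + 643*(-38)) = (-1008*49 + 4028218)*(-1815068 - 24434) = (-49392 + 4028218)*(-1839502) = 3978826*(-1839502) = -7319058384652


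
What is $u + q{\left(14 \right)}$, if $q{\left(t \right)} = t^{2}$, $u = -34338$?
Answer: $-34142$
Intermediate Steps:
$u + q{\left(14 \right)} = -34338 + 14^{2} = -34338 + 196 = -34142$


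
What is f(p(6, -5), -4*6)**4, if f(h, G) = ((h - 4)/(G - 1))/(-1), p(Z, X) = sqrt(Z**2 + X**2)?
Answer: (4 - sqrt(61))**4/390625 ≈ 0.00053958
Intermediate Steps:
p(Z, X) = sqrt(X**2 + Z**2)
f(h, G) = -(-4 + h)/(-1 + G) (f(h, G) = ((-4 + h)/(-1 + G))*(-1) = -(-4 + h)/(-1 + G))
f(p(6, -5), -4*6)**4 = ((4 - sqrt((-5)**2 + 6**2))/(-1 - 4*6))**4 = ((4 - sqrt(25 + 36))/(-1 - 24))**4 = ((4 - sqrt(61))/(-25))**4 = (-(4 - sqrt(61))/25)**4 = (-4/25 + sqrt(61)/25)**4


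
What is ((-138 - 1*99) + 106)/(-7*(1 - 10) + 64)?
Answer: -131/127 ≈ -1.0315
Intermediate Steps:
((-138 - 1*99) + 106)/(-7*(1 - 10) + 64) = ((-138 - 99) + 106)/(-7*(-9) + 64) = (-237 + 106)/(63 + 64) = -131/127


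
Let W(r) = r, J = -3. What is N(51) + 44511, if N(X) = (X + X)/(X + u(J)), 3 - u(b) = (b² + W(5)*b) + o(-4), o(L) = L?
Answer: 1424403/32 ≈ 44513.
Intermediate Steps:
u(b) = 7 - b² - 5*b (u(b) = 3 - ((b² + 5*b) - 4) = 3 - (-4 + b² + 5*b) = 3 + (4 - b² - 5*b) = 7 - b² - 5*b)
N(X) = 2*X/(13 + X) (N(X) = (X + X)/(X + (7 - 1*(-3)² - 5*(-3))) = (2*X)/(X + (7 - 1*9 + 15)) = (2*X)/(X + (7 - 9 + 15)) = (2*X)/(X + 13) = (2*X)/(13 + X) = 2*X/(13 + X))
N(51) + 44511 = 2*51/(13 + 51) + 44511 = 2*51/64 + 44511 = 2*51*(1/64) + 44511 = 51/32 + 44511 = 1424403/32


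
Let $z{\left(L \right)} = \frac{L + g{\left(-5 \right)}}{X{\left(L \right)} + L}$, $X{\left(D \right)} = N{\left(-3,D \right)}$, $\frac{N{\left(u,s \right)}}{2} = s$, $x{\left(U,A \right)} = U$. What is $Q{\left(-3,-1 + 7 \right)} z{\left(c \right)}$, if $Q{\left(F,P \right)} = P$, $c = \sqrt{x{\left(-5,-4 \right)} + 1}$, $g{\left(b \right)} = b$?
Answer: $2 + 5 i \approx 2.0 + 5.0 i$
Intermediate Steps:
$c = 2 i$ ($c = \sqrt{-5 + 1} = \sqrt{-4} = 2 i \approx 2.0 i$)
$N{\left(u,s \right)} = 2 s$
$X{\left(D \right)} = 2 D$
$z{\left(L \right)} = \frac{-5 + L}{3 L}$ ($z{\left(L \right)} = \frac{L - 5}{2 L + L} = \frac{-5 + L}{3 L}$)
$Q{\left(-3,-1 + 7 \right)} z{\left(c \right)} = \left(-1 + 7\right) \frac{-5 + 2 i}{3 \cdot 2 i} = 6 \frac{- \frac{i}{2} \left(-5 + 2 i\right)}{3} = 6 \left(- \frac{i \left(-5 + 2 i\right)}{6}\right) = - i \left(-5 + 2 i\right)$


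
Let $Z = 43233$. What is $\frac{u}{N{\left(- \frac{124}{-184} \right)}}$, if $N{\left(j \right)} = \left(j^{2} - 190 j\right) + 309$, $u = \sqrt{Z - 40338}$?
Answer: $\frac{2116 \sqrt{2895}}{383865} \approx 0.29659$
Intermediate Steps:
$u = \sqrt{2895}$ ($u = \sqrt{43233 - 40338} = \sqrt{2895} \approx 53.805$)
$N{\left(j \right)} = 309 + j^{2} - 190 j$
$\frac{u}{N{\left(- \frac{124}{-184} \right)}} = \frac{\sqrt{2895}}{309 + \left(- \frac{124}{-184}\right)^{2} - 190 \left(- \frac{124}{-184}\right)} = \frac{\sqrt{2895}}{309 + \left(\left(-124\right) \left(- \frac{1}{184}\right)\right)^{2} - 190 \left(\left(-124\right) \left(- \frac{1}{184}\right)\right)} = \frac{\sqrt{2895}}{309 + \left(\frac{31}{46}\right)^{2} - \frac{2945}{23}} = \frac{\sqrt{2895}}{309 + \frac{961}{2116} - \frac{2945}{23}} = \frac{\sqrt{2895}}{\frac{383865}{2116}} = \sqrt{2895} \cdot \frac{2116}{383865} = \frac{2116 \sqrt{2895}}{383865}$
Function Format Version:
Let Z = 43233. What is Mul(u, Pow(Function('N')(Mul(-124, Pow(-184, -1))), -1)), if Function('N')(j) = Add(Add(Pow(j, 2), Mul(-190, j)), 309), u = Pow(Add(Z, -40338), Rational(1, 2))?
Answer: Mul(Rational(2116, 383865), Pow(2895, Rational(1, 2))) ≈ 0.29659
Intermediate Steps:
u = Pow(2895, Rational(1, 2)) (u = Pow(Add(43233, -40338), Rational(1, 2)) = Pow(2895, Rational(1, 2)) ≈ 53.805)
Function('N')(j) = Add(309, Pow(j, 2), Mul(-190, j))
Mul(u, Pow(Function('N')(Mul(-124, Pow(-184, -1))), -1)) = Mul(Pow(2895, Rational(1, 2)), Pow(Add(309, Pow(Mul(-124, Pow(-184, -1)), 2), Mul(-190, Mul(-124, Pow(-184, -1)))), -1)) = Mul(Pow(2895, Rational(1, 2)), Pow(Add(309, Pow(Mul(-124, Rational(-1, 184)), 2), Mul(-190, Mul(-124, Rational(-1, 184)))), -1)) = Mul(Pow(2895, Rational(1, 2)), Pow(Add(309, Pow(Rational(31, 46), 2), Mul(-190, Rational(31, 46))), -1)) = Mul(Pow(2895, Rational(1, 2)), Pow(Add(309, Rational(961, 2116), Rational(-2945, 23)), -1)) = Mul(Pow(2895, Rational(1, 2)), Pow(Rational(383865, 2116), -1)) = Mul(Pow(2895, Rational(1, 2)), Rational(2116, 383865)) = Mul(Rational(2116, 383865), Pow(2895, Rational(1, 2)))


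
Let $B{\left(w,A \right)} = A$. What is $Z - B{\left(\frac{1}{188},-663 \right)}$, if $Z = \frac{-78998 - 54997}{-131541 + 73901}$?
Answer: $\frac{7669863}{11528} \approx 665.32$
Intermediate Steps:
$Z = \frac{26799}{11528}$ ($Z = - \frac{133995}{-57640} = \left(-133995\right) \left(- \frac{1}{57640}\right) = \frac{26799}{11528} \approx 2.3247$)
$Z - B{\left(\frac{1}{188},-663 \right)} = \frac{26799}{11528} - -663 = \frac{26799}{11528} + 663 = \frac{7669863}{11528}$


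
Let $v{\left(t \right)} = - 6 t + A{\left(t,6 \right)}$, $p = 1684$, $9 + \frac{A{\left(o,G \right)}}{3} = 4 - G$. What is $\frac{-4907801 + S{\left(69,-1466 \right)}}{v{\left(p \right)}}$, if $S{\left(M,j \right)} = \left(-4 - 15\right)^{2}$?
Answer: $\frac{4907440}{10137} \approx 484.11$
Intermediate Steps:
$S{\left(M,j \right)} = 361$ ($S{\left(M,j \right)} = \left(-19\right)^{2} = 361$)
$A{\left(o,G \right)} = -15 - 3 G$ ($A{\left(o,G \right)} = -27 + 3 \left(4 - G\right) = -27 - \left(-12 + 3 G\right) = -15 - 3 G$)
$v{\left(t \right)} = -33 - 6 t$ ($v{\left(t \right)} = - 6 t - 33 = -33 - 6 t$)
$\frac{-4907801 + S{\left(69,-1466 \right)}}{v{\left(p \right)}} = \frac{-4907801 + 361}{-33 - 10104} = - \frac{4907440}{-33 - 10104} = - \frac{4907440}{-10137} = \left(-4907440\right) \left(- \frac{1}{10137}\right) = \frac{4907440}{10137}$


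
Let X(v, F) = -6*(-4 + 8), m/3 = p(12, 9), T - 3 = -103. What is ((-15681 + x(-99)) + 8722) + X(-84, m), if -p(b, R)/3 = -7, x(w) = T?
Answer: -7083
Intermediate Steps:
T = -100 (T = 3 - 103 = -100)
x(w) = -100
p(b, R) = 21 (p(b, R) = -3*(-7) = 21)
m = 63 (m = 3*21 = 63)
X(v, F) = -24 (X(v, F) = -6*4 = -24)
((-15681 + x(-99)) + 8722) + X(-84, m) = ((-15681 - 100) + 8722) - 24 = (-15781 + 8722) - 24 = -7059 - 24 = -7083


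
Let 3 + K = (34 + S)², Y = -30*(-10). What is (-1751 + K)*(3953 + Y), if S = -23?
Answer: -6945149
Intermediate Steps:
Y = 300
K = 118 (K = -3 + (34 - 23)² = -3 + 11² = -3 + 121 = 118)
(-1751 + K)*(3953 + Y) = (-1751 + 118)*(3953 + 300) = -1633*4253 = -6945149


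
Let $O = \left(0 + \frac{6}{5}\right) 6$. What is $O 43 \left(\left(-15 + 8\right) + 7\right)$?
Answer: $0$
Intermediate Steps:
$O = \frac{36}{5}$ ($O = \left(0 + 6 \cdot \frac{1}{5}\right) 6 = \left(0 + \frac{6}{5}\right) 6 = \frac{6}{5} \cdot 6 = \frac{36}{5} \approx 7.2$)
$O 43 \left(\left(-15 + 8\right) + 7\right) = \frac{36}{5} \cdot 43 \left(\left(-15 + 8\right) + 7\right) = \frac{1548 \left(-7 + 7\right)}{5} = \frac{1548}{5} \cdot 0 = 0$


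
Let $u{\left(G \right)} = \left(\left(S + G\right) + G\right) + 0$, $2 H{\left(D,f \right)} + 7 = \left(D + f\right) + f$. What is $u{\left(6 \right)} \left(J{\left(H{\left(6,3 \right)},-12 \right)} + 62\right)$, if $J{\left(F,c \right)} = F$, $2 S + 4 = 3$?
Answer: $\frac{2967}{4} \approx 741.75$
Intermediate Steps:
$S = - \frac{1}{2}$ ($S = -2 + \frac{1}{2} \cdot 3 = -2 + \frac{3}{2} = - \frac{1}{2} \approx -0.5$)
$H{\left(D,f \right)} = - \frac{7}{2} + f + \frac{D}{2}$ ($H{\left(D,f \right)} = - \frac{7}{2} + \frac{\left(D + f\right) + f}{2} = - \frac{7}{2} + \frac{D + 2 f}{2} = - \frac{7}{2} + \left(f + \frac{D}{2}\right) = - \frac{7}{2} + f + \frac{D}{2}$)
$u{\left(G \right)} = - \frac{1}{2} + 2 G$ ($u{\left(G \right)} = \left(\left(- \frac{1}{2} + G\right) + G\right) + 0 = \left(- \frac{1}{2} + 2 G\right) + 0 = - \frac{1}{2} + 2 G$)
$u{\left(6 \right)} \left(J{\left(H{\left(6,3 \right)},-12 \right)} + 62\right) = \left(- \frac{1}{2} + 2 \cdot 6\right) \left(\left(- \frac{7}{2} + 3 + \frac{1}{2} \cdot 6\right) + 62\right) = \left(- \frac{1}{2} + 12\right) \left(\left(- \frac{7}{2} + 3 + 3\right) + 62\right) = \frac{23 \left(\frac{5}{2} + 62\right)}{2} = \frac{23}{2} \cdot \frac{129}{2} = \frac{2967}{4}$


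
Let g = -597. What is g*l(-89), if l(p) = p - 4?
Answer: 55521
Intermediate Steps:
l(p) = -4 + p
g*l(-89) = -597*(-4 - 89) = -597*(-93) = 55521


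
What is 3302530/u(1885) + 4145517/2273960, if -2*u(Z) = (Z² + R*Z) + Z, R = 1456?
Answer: 85351898783/110193827640 ≈ 0.77456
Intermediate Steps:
u(Z) = -1457*Z/2 - Z²/2 (u(Z) = -((Z² + 1456*Z) + Z)/2 = -(Z² + 1457*Z)/2 = -1457*Z/2 - Z²/2)
3302530/u(1885) + 4145517/2273960 = 3302530/((-½*1885*(1457 + 1885))) + 4145517/2273960 = 3302530/((-½*1885*3342)) + 4145517*(1/2273960) = 3302530/(-3149835) + 4145517/2273960 = 3302530*(-1/3149835) + 4145517/2273960 = -660506/629967 + 4145517/2273960 = 85351898783/110193827640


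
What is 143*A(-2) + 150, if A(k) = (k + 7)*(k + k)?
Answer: -2710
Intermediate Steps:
A(k) = 2*k*(7 + k) (A(k) = (7 + k)*(2*k) = 2*k*(7 + k))
143*A(-2) + 150 = 143*(2*(-2)*(7 - 2)) + 150 = 143*(2*(-2)*5) + 150 = 143*(-20) + 150 = -2860 + 150 = -2710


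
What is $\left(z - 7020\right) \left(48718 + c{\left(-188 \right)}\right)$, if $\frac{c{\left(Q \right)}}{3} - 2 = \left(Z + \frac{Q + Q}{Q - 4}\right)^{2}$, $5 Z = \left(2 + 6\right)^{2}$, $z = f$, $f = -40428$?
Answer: $- \frac{468572014257}{200} \approx -2.3429 \cdot 10^{9}$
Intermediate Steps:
$z = -40428$
$Z = \frac{64}{5}$ ($Z = \frac{\left(2 + 6\right)^{2}}{5} = \frac{8^{2}}{5} = \frac{1}{5} \cdot 64 = \frac{64}{5} \approx 12.8$)
$c{\left(Q \right)} = 6 + 3 \left(\frac{64}{5} + \frac{2 Q}{-4 + Q}\right)^{2}$ ($c{\left(Q \right)} = 6 + 3 \left(\frac{64}{5} + \frac{Q + Q}{Q - 4}\right)^{2} = 6 + 3 \left(\frac{64}{5} + \frac{2 Q}{-4 + Q}\right)^{2}$)
$\left(z - 7020\right) \left(48718 + c{\left(-188 \right)}\right) = \left(-40428 - 7020\right) \left(48718 + \frac{6 \left(33168 - -3599072 + 2763 \left(-188\right)^{2}\right)}{25 \left(16 + \left(-188\right)^{2} - -1504\right)}\right) = - 47448 \left(48718 + \frac{6 \left(33168 + 3599072 + 2763 \cdot 35344\right)}{25 \left(16 + 35344 + 1504\right)}\right) = - 47448 \left(48718 + \frac{6 \left(33168 + 3599072 + 97655472\right)}{25 \cdot 36864}\right) = - 47448 \left(48718 + \frac{6}{25} \cdot \frac{1}{36864} \cdot 101287712\right) = - 47448 \left(48718 + \frac{3165241}{4800}\right) = \left(-47448\right) \frac{237011641}{4800} = - \frac{468572014257}{200}$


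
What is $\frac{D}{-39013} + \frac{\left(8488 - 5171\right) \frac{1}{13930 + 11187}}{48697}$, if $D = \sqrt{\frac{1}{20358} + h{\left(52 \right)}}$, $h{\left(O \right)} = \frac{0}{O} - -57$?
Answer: $\frac{3317}{1223122549} - \frac{\sqrt{2624840634}}{264742218} \approx -0.00019081$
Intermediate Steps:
$h{\left(O \right)} = 57$ ($h{\left(O \right)} = 0 + 57 = 57$)
$D = \frac{\sqrt{2624840634}}{6786}$ ($D = \sqrt{\frac{1}{20358} + 57} = \sqrt{\frac{1160407}{20358}} = \frac{\sqrt{2624840634}}{6786} \approx 7.5498$)
$\frac{D}{-39013} + \frac{\left(8488 - 5171\right) \frac{1}{13930 + 11187}}{48697} = \frac{\frac{1}{6786} \sqrt{2624840634}}{-39013} + \frac{\left(8488 - 5171\right) \frac{1}{13930 + 11187}}{48697} = \frac{\sqrt{2624840634}}{6786} \left(- \frac{1}{39013}\right) + \frac{3317}{25117} \cdot \frac{1}{48697} = - \frac{\sqrt{2624840634}}{264742218} + 3317 \cdot \frac{1}{25117} \cdot \frac{1}{48697} = - \frac{\sqrt{2624840634}}{264742218} + \frac{3317}{25117} \cdot \frac{1}{48697} = - \frac{\sqrt{2624840634}}{264742218} + \frac{3317}{1223122549} = \frac{3317}{1223122549} - \frac{\sqrt{2624840634}}{264742218}$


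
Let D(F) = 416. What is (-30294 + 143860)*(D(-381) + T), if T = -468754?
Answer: -53187273308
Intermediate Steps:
(-30294 + 143860)*(D(-381) + T) = (-30294 + 143860)*(416 - 468754) = 113566*(-468338) = -53187273308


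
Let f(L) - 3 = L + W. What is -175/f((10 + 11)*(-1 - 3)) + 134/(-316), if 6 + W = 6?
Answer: 22223/12798 ≈ 1.7364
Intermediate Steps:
W = 0 (W = -6 + 6 = 0)
f(L) = 3 + L (f(L) = 3 + (L + 0) = 3 + L)
-175/f((10 + 11)*(-1 - 3)) + 134/(-316) = -175/(3 + (10 + 11)*(-1 - 3)) + 134/(-316) = -175/(3 + 21*(-4)) + 134*(-1/316) = -175/(3 - 84) - 67/158 = -175/(-81) - 67/158 = -175*(-1/81) - 67/158 = 175/81 - 67/158 = 22223/12798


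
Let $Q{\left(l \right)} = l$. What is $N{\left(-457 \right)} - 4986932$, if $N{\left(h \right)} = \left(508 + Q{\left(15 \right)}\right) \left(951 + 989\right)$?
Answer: $-3972312$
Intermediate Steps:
$N{\left(h \right)} = 1014620$ ($N{\left(h \right)} = \left(508 + 15\right) \left(951 + 989\right) = 523 \cdot 1940 = 1014620$)
$N{\left(-457 \right)} - 4986932 = 1014620 - 4986932 = -3972312$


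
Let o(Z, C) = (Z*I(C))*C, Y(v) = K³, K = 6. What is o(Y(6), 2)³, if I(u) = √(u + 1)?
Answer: 241864704*√3 ≈ 4.1892e+8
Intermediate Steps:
I(u) = √(1 + u)
Y(v) = 216 (Y(v) = 6³ = 216)
o(Z, C) = C*Z*√(1 + C) (o(Z, C) = (Z*√(1 + C))*C = C*Z*√(1 + C))
o(Y(6), 2)³ = (2*216*√(1 + 2))³ = (2*216*√3)³ = (432*√3)³ = 241864704*√3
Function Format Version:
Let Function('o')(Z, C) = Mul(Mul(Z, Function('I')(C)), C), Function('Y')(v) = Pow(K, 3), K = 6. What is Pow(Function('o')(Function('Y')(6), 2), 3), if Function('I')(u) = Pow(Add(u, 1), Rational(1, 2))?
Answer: Mul(241864704, Pow(3, Rational(1, 2))) ≈ 4.1892e+8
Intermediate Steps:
Function('I')(u) = Pow(Add(1, u), Rational(1, 2))
Function('Y')(v) = 216 (Function('Y')(v) = Pow(6, 3) = 216)
Function('o')(Z, C) = Mul(C, Z, Pow(Add(1, C), Rational(1, 2))) (Function('o')(Z, C) = Mul(Mul(Z, Pow(Add(1, C), Rational(1, 2))), C) = Mul(C, Z, Pow(Add(1, C), Rational(1, 2))))
Pow(Function('o')(Function('Y')(6), 2), 3) = Pow(Mul(2, 216, Pow(Add(1, 2), Rational(1, 2))), 3) = Pow(Mul(2, 216, Pow(3, Rational(1, 2))), 3) = Pow(Mul(432, Pow(3, Rational(1, 2))), 3) = Mul(241864704, Pow(3, Rational(1, 2)))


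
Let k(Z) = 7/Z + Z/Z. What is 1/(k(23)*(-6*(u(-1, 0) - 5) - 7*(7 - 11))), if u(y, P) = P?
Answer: 23/1740 ≈ 0.013218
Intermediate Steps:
k(Z) = 1 + 7/Z (k(Z) = 7/Z + 1 = 1 + 7/Z)
1/(k(23)*(-6*(u(-1, 0) - 5) - 7*(7 - 11))) = 1/(((7 + 23)/23)*(-6*(0 - 5) - 7*(7 - 11))) = 1/(((1/23)*30)*(-6*(-5) - 7*(-4))) = 1/(30*(30 + 28)/23) = 1/((30/23)*58) = 1/(1740/23) = 23/1740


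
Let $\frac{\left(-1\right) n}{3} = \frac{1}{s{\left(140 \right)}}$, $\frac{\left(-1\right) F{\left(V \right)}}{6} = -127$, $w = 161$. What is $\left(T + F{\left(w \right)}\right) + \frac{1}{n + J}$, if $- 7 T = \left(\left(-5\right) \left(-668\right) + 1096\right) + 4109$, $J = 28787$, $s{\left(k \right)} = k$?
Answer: $- \frac{12940897367}{28211239} \approx -458.71$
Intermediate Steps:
$F{\left(V \right)} = 762$ ($F{\left(V \right)} = \left(-6\right) \left(-127\right) = 762$)
$n = - \frac{3}{140} \approx -0.021429$
$T = - \frac{8545}{7}$ ($T = - \frac{\left(\left(-5\right) \left(-668\right) + 1096\right) + 4109}{7} = - \frac{\left(3340 + 1096\right) + 4109}{7} = - \frac{4436 + 4109}{7} = \left(- \frac{1}{7}\right) 8545 = - \frac{8545}{7} \approx -1220.7$)
$\left(T + F{\left(w \right)}\right) + \frac{1}{n + J} = \left(- \frac{8545}{7} + 762\right) + \frac{1}{- \frac{3}{140} + 28787} = - \frac{3211}{7} + \frac{1}{\frac{4030177}{140}} = - \frac{3211}{7} + \frac{140}{4030177} = - \frac{12940897367}{28211239}$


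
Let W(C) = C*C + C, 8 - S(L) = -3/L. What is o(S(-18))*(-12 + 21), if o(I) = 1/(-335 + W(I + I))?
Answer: -81/665 ≈ -0.12180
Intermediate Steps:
S(L) = 8 + 3/L (S(L) = 8 - (-3)/L = 8 + 3/L)
W(C) = C + C**2 (W(C) = C**2 + C = C + C**2)
o(I) = 1/(-335 + 2*I*(1 + 2*I)) (o(I) = 1/(-335 + (I + I)*(1 + (I + I))) = 1/(-335 + (2*I)*(1 + 2*I)) = 1/(-335 + 2*I*(1 + 2*I)))
o(S(-18))*(-12 + 21) = (-12 + 21)/(-335 + 2*(8 + 3/(-18))*(1 + 2*(8 + 3/(-18)))) = 9/(-335 + 2*(8 + 3*(-1/18))*(1 + 2*(8 + 3*(-1/18)))) = 9/(-335 + 2*(8 - 1/6)*(1 + 2*(8 - 1/6))) = 9/(-335 + 2*(47/6)*(1 + 2*(47/6))) = 9/(-335 + 2*(47/6)*(1 + 47/3)) = 9/(-335 + 2*(47/6)*(50/3)) = 9/(-335 + 2350/9) = 9/(-665/9) = -9/665*9 = -81/665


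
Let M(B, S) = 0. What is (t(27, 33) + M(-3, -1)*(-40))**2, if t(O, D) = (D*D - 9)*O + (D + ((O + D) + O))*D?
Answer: 1096934400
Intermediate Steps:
t(O, D) = D*(2*D + 2*O) + O*(-9 + D**2) (t(O, D) = (D**2 - 9)*O + (D + ((D + O) + O))*D = (-9 + D**2)*O + (D + (D + 2*O))*D = O*(-9 + D**2) + (2*D + 2*O)*D = O*(-9 + D**2) + D*(2*D + 2*O) = D*(2*D + 2*O) + O*(-9 + D**2))
(t(27, 33) + M(-3, -1)*(-40))**2 = ((-9*27 + 2*33**2 + 27*33**2 + 2*33*27) + 0*(-40))**2 = ((-243 + 2*1089 + 27*1089 + 1782) + 0)**2 = ((-243 + 2178 + 29403 + 1782) + 0)**2 = (33120 + 0)**2 = 33120**2 = 1096934400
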